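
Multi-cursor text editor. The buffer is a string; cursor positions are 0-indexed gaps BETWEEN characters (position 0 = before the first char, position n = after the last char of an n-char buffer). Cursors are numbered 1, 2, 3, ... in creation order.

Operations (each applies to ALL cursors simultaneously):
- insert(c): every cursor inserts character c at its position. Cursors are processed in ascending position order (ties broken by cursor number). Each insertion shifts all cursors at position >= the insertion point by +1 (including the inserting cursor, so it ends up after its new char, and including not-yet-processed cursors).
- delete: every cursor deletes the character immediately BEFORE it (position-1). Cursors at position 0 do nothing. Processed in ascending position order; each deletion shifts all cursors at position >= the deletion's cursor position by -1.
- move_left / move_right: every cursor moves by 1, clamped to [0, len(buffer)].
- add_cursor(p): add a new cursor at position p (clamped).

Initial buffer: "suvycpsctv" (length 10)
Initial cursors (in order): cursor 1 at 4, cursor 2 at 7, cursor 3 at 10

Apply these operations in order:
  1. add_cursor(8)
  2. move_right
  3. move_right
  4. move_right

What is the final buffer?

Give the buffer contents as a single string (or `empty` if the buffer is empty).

After op 1 (add_cursor(8)): buffer="suvycpsctv" (len 10), cursors c1@4 c2@7 c4@8 c3@10, authorship ..........
After op 2 (move_right): buffer="suvycpsctv" (len 10), cursors c1@5 c2@8 c4@9 c3@10, authorship ..........
After op 3 (move_right): buffer="suvycpsctv" (len 10), cursors c1@6 c2@9 c3@10 c4@10, authorship ..........
After op 4 (move_right): buffer="suvycpsctv" (len 10), cursors c1@7 c2@10 c3@10 c4@10, authorship ..........

Answer: suvycpsctv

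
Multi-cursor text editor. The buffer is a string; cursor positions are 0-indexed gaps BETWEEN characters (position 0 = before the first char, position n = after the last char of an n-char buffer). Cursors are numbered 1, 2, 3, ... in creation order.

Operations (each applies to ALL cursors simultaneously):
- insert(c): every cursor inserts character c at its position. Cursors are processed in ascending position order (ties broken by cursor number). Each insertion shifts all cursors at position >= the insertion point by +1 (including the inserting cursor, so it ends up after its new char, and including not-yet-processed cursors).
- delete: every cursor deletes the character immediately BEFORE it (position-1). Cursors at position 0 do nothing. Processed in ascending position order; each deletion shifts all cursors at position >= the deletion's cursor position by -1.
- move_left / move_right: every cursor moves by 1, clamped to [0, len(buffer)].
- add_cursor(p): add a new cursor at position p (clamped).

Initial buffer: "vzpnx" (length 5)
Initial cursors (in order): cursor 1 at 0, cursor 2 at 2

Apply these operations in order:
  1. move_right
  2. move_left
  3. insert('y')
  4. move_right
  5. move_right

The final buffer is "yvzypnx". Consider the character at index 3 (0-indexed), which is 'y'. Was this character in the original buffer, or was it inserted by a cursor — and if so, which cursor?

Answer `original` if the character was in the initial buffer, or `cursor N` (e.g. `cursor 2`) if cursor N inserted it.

Answer: cursor 2

Derivation:
After op 1 (move_right): buffer="vzpnx" (len 5), cursors c1@1 c2@3, authorship .....
After op 2 (move_left): buffer="vzpnx" (len 5), cursors c1@0 c2@2, authorship .....
After op 3 (insert('y')): buffer="yvzypnx" (len 7), cursors c1@1 c2@4, authorship 1..2...
After op 4 (move_right): buffer="yvzypnx" (len 7), cursors c1@2 c2@5, authorship 1..2...
After op 5 (move_right): buffer="yvzypnx" (len 7), cursors c1@3 c2@6, authorship 1..2...
Authorship (.=original, N=cursor N): 1 . . 2 . . .
Index 3: author = 2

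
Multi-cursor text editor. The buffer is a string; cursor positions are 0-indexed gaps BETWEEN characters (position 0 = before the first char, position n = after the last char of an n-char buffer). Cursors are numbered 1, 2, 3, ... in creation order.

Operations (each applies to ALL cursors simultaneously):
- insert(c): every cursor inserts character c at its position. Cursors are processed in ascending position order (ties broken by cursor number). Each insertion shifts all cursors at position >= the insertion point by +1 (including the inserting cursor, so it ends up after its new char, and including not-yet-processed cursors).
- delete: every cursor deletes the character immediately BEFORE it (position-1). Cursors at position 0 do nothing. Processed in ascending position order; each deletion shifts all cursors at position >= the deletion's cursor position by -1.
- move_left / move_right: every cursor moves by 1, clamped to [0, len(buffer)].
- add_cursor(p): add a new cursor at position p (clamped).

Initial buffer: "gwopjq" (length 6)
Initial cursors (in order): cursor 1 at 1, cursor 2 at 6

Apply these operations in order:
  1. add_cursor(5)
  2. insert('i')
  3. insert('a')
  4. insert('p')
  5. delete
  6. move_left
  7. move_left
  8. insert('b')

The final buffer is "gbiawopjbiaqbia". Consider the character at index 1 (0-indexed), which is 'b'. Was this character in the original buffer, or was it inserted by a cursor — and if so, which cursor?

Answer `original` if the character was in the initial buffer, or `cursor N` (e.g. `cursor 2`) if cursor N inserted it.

After op 1 (add_cursor(5)): buffer="gwopjq" (len 6), cursors c1@1 c3@5 c2@6, authorship ......
After op 2 (insert('i')): buffer="giwopjiqi" (len 9), cursors c1@2 c3@7 c2@9, authorship .1....3.2
After op 3 (insert('a')): buffer="giawopjiaqia" (len 12), cursors c1@3 c3@9 c2@12, authorship .11....33.22
After op 4 (insert('p')): buffer="giapwopjiapqiap" (len 15), cursors c1@4 c3@11 c2@15, authorship .111....333.222
After op 5 (delete): buffer="giawopjiaqia" (len 12), cursors c1@3 c3@9 c2@12, authorship .11....33.22
After op 6 (move_left): buffer="giawopjiaqia" (len 12), cursors c1@2 c3@8 c2@11, authorship .11....33.22
After op 7 (move_left): buffer="giawopjiaqia" (len 12), cursors c1@1 c3@7 c2@10, authorship .11....33.22
After op 8 (insert('b')): buffer="gbiawopjbiaqbia" (len 15), cursors c1@2 c3@9 c2@13, authorship .111....333.222
Authorship (.=original, N=cursor N): . 1 1 1 . . . . 3 3 3 . 2 2 2
Index 1: author = 1

Answer: cursor 1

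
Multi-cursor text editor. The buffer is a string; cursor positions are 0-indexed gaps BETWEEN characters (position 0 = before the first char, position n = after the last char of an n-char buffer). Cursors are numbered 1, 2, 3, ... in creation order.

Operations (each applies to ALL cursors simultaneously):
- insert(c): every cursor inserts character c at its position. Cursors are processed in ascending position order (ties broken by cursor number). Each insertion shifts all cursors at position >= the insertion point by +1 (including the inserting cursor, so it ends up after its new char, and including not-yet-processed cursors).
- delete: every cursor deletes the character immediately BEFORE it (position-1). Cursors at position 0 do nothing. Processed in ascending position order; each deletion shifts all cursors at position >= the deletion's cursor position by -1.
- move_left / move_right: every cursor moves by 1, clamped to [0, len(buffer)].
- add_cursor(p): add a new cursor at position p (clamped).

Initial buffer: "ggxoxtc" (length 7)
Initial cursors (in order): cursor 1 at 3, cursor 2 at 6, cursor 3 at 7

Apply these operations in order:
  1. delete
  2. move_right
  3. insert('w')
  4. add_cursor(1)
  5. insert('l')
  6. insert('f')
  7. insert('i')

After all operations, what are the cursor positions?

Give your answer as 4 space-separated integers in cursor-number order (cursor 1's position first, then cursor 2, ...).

Answer: 10 19 19 4

Derivation:
After op 1 (delete): buffer="ggox" (len 4), cursors c1@2 c2@4 c3@4, authorship ....
After op 2 (move_right): buffer="ggox" (len 4), cursors c1@3 c2@4 c3@4, authorship ....
After op 3 (insert('w')): buffer="ggowxww" (len 7), cursors c1@4 c2@7 c3@7, authorship ...1.23
After op 4 (add_cursor(1)): buffer="ggowxww" (len 7), cursors c4@1 c1@4 c2@7 c3@7, authorship ...1.23
After op 5 (insert('l')): buffer="glgowlxwwll" (len 11), cursors c4@2 c1@6 c2@11 c3@11, authorship .4..11.2323
After op 6 (insert('f')): buffer="glfgowlfxwwllff" (len 15), cursors c4@3 c1@8 c2@15 c3@15, authorship .44..111.232323
After op 7 (insert('i')): buffer="glfigowlfixwwllffii" (len 19), cursors c4@4 c1@10 c2@19 c3@19, authorship .444..1111.23232323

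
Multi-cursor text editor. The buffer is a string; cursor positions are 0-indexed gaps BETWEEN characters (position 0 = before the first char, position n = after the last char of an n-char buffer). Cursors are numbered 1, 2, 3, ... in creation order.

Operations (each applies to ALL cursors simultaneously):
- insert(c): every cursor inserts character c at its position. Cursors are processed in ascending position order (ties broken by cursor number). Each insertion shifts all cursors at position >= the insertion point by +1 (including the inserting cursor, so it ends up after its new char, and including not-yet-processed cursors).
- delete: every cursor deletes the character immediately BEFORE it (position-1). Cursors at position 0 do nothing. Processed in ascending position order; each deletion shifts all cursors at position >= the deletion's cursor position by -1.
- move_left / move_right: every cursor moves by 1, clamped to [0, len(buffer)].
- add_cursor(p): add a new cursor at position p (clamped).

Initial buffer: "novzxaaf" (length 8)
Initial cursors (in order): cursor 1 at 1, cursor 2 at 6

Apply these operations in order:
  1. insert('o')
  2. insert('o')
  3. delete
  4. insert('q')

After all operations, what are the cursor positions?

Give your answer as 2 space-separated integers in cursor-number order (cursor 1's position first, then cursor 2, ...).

Answer: 3 10

Derivation:
After op 1 (insert('o')): buffer="noovzxaoaf" (len 10), cursors c1@2 c2@8, authorship .1.....2..
After op 2 (insert('o')): buffer="nooovzxaooaf" (len 12), cursors c1@3 c2@10, authorship .11.....22..
After op 3 (delete): buffer="noovzxaoaf" (len 10), cursors c1@2 c2@8, authorship .1.....2..
After op 4 (insert('q')): buffer="noqovzxaoqaf" (len 12), cursors c1@3 c2@10, authorship .11.....22..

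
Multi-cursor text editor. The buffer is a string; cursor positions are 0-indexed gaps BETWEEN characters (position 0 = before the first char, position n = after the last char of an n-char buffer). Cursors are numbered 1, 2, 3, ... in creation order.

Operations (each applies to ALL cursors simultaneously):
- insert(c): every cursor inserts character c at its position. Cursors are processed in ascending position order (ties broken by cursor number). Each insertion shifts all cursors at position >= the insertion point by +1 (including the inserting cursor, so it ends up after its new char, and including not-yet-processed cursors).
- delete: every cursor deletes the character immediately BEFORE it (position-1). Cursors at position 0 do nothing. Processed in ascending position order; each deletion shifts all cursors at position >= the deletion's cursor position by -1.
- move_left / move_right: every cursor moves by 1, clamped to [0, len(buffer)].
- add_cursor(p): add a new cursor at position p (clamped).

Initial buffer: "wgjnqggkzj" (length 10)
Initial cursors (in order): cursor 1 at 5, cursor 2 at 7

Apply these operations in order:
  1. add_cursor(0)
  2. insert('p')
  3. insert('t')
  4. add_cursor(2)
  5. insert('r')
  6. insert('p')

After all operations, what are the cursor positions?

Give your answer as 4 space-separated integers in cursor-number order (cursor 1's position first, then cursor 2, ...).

Answer: 15 21 6 6

Derivation:
After op 1 (add_cursor(0)): buffer="wgjnqggkzj" (len 10), cursors c3@0 c1@5 c2@7, authorship ..........
After op 2 (insert('p')): buffer="pwgjnqpggpkzj" (len 13), cursors c3@1 c1@7 c2@10, authorship 3.....1..2...
After op 3 (insert('t')): buffer="ptwgjnqptggptkzj" (len 16), cursors c3@2 c1@9 c2@13, authorship 33.....11..22...
After op 4 (add_cursor(2)): buffer="ptwgjnqptggptkzj" (len 16), cursors c3@2 c4@2 c1@9 c2@13, authorship 33.....11..22...
After op 5 (insert('r')): buffer="ptrrwgjnqptrggptrkzj" (len 20), cursors c3@4 c4@4 c1@12 c2@17, authorship 3334.....111..222...
After op 6 (insert('p')): buffer="ptrrppwgjnqptrpggptrpkzj" (len 24), cursors c3@6 c4@6 c1@15 c2@21, authorship 333434.....1111..2222...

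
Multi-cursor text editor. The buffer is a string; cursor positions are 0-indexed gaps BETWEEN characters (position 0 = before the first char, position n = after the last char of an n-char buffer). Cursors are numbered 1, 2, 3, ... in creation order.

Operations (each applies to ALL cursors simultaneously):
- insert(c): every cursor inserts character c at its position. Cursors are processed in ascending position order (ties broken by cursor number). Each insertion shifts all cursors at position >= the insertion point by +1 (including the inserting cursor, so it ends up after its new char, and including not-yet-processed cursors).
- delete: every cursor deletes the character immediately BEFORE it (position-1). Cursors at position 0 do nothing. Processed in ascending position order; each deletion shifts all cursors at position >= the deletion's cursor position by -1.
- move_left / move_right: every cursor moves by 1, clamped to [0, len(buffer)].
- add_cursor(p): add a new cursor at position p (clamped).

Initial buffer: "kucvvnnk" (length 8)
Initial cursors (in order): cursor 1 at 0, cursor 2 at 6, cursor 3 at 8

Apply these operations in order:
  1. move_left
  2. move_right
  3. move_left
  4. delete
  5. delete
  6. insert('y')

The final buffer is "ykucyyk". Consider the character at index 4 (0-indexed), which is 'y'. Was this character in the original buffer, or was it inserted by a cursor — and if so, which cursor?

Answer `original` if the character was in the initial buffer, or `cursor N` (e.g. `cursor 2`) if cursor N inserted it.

After op 1 (move_left): buffer="kucvvnnk" (len 8), cursors c1@0 c2@5 c3@7, authorship ........
After op 2 (move_right): buffer="kucvvnnk" (len 8), cursors c1@1 c2@6 c3@8, authorship ........
After op 3 (move_left): buffer="kucvvnnk" (len 8), cursors c1@0 c2@5 c3@7, authorship ........
After op 4 (delete): buffer="kucvnk" (len 6), cursors c1@0 c2@4 c3@5, authorship ......
After op 5 (delete): buffer="kuck" (len 4), cursors c1@0 c2@3 c3@3, authorship ....
After op 6 (insert('y')): buffer="ykucyyk" (len 7), cursors c1@1 c2@6 c3@6, authorship 1...23.
Authorship (.=original, N=cursor N): 1 . . . 2 3 .
Index 4: author = 2

Answer: cursor 2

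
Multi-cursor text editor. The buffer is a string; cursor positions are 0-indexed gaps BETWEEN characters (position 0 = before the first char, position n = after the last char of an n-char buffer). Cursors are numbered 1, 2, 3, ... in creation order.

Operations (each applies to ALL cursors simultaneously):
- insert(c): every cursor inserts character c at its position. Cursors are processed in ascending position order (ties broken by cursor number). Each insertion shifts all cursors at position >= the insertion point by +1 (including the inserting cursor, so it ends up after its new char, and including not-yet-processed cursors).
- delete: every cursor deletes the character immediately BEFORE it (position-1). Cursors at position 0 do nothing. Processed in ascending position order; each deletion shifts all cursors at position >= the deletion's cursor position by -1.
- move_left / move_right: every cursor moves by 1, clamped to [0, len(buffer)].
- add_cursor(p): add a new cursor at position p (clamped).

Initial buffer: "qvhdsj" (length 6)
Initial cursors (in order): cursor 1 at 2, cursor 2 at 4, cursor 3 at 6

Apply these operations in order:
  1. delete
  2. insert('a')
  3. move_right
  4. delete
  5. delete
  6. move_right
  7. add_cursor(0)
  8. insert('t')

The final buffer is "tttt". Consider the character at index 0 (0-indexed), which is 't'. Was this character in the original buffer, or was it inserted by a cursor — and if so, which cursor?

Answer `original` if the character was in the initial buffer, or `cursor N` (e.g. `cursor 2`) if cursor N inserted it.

Answer: cursor 1

Derivation:
After op 1 (delete): buffer="qhs" (len 3), cursors c1@1 c2@2 c3@3, authorship ...
After op 2 (insert('a')): buffer="qahasa" (len 6), cursors c1@2 c2@4 c3@6, authorship .1.2.3
After op 3 (move_right): buffer="qahasa" (len 6), cursors c1@3 c2@5 c3@6, authorship .1.2.3
After op 4 (delete): buffer="qaa" (len 3), cursors c1@2 c2@3 c3@3, authorship .12
After op 5 (delete): buffer="" (len 0), cursors c1@0 c2@0 c3@0, authorship 
After op 6 (move_right): buffer="" (len 0), cursors c1@0 c2@0 c3@0, authorship 
After op 7 (add_cursor(0)): buffer="" (len 0), cursors c1@0 c2@0 c3@0 c4@0, authorship 
After op 8 (insert('t')): buffer="tttt" (len 4), cursors c1@4 c2@4 c3@4 c4@4, authorship 1234
Authorship (.=original, N=cursor N): 1 2 3 4
Index 0: author = 1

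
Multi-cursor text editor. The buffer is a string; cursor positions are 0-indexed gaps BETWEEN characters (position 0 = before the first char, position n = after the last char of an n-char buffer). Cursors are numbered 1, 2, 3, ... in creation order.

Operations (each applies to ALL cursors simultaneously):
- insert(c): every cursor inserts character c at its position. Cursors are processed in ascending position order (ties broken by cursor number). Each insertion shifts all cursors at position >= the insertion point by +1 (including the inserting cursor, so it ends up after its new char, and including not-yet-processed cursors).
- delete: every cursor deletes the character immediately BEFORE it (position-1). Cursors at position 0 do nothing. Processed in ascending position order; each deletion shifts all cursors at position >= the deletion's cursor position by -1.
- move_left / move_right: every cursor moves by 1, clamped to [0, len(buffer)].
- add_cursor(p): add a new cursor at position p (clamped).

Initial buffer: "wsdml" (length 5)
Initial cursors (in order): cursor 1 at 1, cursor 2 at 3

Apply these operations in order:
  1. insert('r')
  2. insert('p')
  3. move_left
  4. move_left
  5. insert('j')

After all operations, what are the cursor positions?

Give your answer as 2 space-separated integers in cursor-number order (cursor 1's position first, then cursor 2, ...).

Answer: 2 7

Derivation:
After op 1 (insert('r')): buffer="wrsdrml" (len 7), cursors c1@2 c2@5, authorship .1..2..
After op 2 (insert('p')): buffer="wrpsdrpml" (len 9), cursors c1@3 c2@7, authorship .11..22..
After op 3 (move_left): buffer="wrpsdrpml" (len 9), cursors c1@2 c2@6, authorship .11..22..
After op 4 (move_left): buffer="wrpsdrpml" (len 9), cursors c1@1 c2@5, authorship .11..22..
After op 5 (insert('j')): buffer="wjrpsdjrpml" (len 11), cursors c1@2 c2@7, authorship .111..222..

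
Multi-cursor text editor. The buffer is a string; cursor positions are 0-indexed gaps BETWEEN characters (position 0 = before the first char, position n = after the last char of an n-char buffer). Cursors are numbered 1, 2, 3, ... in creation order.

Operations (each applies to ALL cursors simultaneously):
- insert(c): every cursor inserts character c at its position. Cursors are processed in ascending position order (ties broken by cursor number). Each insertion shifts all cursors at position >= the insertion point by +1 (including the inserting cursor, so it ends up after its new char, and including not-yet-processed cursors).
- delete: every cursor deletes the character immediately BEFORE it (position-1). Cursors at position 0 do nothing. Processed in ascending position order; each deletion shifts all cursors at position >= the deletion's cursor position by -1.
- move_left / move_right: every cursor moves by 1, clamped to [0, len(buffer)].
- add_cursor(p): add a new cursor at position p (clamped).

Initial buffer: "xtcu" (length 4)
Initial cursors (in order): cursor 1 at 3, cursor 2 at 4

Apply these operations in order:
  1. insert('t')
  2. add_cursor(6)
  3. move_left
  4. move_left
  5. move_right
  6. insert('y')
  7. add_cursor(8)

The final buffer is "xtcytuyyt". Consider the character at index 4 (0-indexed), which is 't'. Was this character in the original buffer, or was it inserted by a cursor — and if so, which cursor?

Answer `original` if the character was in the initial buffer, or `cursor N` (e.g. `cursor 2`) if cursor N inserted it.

After op 1 (insert('t')): buffer="xtctut" (len 6), cursors c1@4 c2@6, authorship ...1.2
After op 2 (add_cursor(6)): buffer="xtctut" (len 6), cursors c1@4 c2@6 c3@6, authorship ...1.2
After op 3 (move_left): buffer="xtctut" (len 6), cursors c1@3 c2@5 c3@5, authorship ...1.2
After op 4 (move_left): buffer="xtctut" (len 6), cursors c1@2 c2@4 c3@4, authorship ...1.2
After op 5 (move_right): buffer="xtctut" (len 6), cursors c1@3 c2@5 c3@5, authorship ...1.2
After op 6 (insert('y')): buffer="xtcytuyyt" (len 9), cursors c1@4 c2@8 c3@8, authorship ...11.232
After op 7 (add_cursor(8)): buffer="xtcytuyyt" (len 9), cursors c1@4 c2@8 c3@8 c4@8, authorship ...11.232
Authorship (.=original, N=cursor N): . . . 1 1 . 2 3 2
Index 4: author = 1

Answer: cursor 1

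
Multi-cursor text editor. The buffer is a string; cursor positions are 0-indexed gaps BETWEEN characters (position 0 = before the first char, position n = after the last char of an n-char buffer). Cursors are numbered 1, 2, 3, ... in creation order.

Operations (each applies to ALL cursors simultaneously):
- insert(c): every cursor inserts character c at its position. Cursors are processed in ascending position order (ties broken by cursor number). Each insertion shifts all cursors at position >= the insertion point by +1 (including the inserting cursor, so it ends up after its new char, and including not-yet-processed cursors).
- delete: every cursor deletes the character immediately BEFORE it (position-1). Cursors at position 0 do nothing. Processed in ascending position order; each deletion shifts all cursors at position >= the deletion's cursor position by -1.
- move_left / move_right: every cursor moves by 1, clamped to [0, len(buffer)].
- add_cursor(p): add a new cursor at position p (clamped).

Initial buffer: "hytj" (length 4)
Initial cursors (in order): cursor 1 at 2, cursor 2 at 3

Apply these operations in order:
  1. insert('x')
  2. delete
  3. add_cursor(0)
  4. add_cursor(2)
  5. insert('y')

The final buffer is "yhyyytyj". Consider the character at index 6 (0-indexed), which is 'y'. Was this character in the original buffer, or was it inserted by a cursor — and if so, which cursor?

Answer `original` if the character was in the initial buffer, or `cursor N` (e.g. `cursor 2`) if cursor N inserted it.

After op 1 (insert('x')): buffer="hyxtxj" (len 6), cursors c1@3 c2@5, authorship ..1.2.
After op 2 (delete): buffer="hytj" (len 4), cursors c1@2 c2@3, authorship ....
After op 3 (add_cursor(0)): buffer="hytj" (len 4), cursors c3@0 c1@2 c2@3, authorship ....
After op 4 (add_cursor(2)): buffer="hytj" (len 4), cursors c3@0 c1@2 c4@2 c2@3, authorship ....
After op 5 (insert('y')): buffer="yhyyytyj" (len 8), cursors c3@1 c1@5 c4@5 c2@7, authorship 3..14.2.
Authorship (.=original, N=cursor N): 3 . . 1 4 . 2 .
Index 6: author = 2

Answer: cursor 2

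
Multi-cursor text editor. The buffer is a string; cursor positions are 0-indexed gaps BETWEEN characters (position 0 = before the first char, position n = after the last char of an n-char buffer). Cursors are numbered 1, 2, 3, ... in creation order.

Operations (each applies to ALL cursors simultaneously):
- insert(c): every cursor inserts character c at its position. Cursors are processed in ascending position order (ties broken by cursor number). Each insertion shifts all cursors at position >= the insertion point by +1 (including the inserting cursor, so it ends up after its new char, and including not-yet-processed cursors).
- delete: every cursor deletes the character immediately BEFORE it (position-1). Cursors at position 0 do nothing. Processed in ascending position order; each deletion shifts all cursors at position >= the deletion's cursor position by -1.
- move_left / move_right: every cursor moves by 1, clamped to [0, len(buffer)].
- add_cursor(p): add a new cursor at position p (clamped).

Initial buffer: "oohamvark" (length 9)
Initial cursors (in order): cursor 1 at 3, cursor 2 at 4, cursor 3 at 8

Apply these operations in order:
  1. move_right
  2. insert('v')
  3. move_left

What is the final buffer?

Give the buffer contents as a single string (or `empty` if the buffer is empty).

Answer: oohavmvvarkv

Derivation:
After op 1 (move_right): buffer="oohamvark" (len 9), cursors c1@4 c2@5 c3@9, authorship .........
After op 2 (insert('v')): buffer="oohavmvvarkv" (len 12), cursors c1@5 c2@7 c3@12, authorship ....1.2....3
After op 3 (move_left): buffer="oohavmvvarkv" (len 12), cursors c1@4 c2@6 c3@11, authorship ....1.2....3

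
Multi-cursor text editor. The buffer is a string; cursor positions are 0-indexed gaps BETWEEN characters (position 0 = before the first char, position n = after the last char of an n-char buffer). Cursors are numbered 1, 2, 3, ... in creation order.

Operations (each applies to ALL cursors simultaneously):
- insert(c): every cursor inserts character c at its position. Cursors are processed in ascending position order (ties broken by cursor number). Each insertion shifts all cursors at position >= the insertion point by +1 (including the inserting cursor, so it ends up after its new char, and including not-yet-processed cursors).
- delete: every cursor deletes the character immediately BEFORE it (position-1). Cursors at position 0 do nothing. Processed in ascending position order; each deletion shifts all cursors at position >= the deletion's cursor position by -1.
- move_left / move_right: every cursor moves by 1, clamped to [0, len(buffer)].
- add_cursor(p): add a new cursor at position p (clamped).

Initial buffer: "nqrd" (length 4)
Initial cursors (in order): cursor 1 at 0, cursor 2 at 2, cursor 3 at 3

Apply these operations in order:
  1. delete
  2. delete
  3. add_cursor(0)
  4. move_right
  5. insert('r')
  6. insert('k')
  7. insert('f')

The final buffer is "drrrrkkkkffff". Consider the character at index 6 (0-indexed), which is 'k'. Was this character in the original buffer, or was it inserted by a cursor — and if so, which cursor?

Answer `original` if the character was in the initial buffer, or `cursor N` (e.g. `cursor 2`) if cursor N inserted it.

After op 1 (delete): buffer="nd" (len 2), cursors c1@0 c2@1 c3@1, authorship ..
After op 2 (delete): buffer="d" (len 1), cursors c1@0 c2@0 c3@0, authorship .
After op 3 (add_cursor(0)): buffer="d" (len 1), cursors c1@0 c2@0 c3@0 c4@0, authorship .
After op 4 (move_right): buffer="d" (len 1), cursors c1@1 c2@1 c3@1 c4@1, authorship .
After op 5 (insert('r')): buffer="drrrr" (len 5), cursors c1@5 c2@5 c3@5 c4@5, authorship .1234
After op 6 (insert('k')): buffer="drrrrkkkk" (len 9), cursors c1@9 c2@9 c3@9 c4@9, authorship .12341234
After op 7 (insert('f')): buffer="drrrrkkkkffff" (len 13), cursors c1@13 c2@13 c3@13 c4@13, authorship .123412341234
Authorship (.=original, N=cursor N): . 1 2 3 4 1 2 3 4 1 2 3 4
Index 6: author = 2

Answer: cursor 2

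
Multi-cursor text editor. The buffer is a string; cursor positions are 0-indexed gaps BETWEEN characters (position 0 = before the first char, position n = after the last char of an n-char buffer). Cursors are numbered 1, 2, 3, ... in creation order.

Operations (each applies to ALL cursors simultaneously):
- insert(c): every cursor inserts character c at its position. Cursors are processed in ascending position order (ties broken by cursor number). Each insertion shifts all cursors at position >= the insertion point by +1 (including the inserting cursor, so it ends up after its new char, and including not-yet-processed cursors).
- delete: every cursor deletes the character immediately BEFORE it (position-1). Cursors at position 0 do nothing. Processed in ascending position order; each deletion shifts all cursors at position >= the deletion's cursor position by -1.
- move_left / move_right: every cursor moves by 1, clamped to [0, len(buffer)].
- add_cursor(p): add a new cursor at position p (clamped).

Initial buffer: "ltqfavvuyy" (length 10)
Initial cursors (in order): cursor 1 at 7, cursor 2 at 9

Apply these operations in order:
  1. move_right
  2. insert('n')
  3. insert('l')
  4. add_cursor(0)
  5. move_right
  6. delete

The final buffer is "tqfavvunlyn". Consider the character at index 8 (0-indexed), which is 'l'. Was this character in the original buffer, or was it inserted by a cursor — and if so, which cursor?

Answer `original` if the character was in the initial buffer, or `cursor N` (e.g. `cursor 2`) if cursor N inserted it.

After op 1 (move_right): buffer="ltqfavvuyy" (len 10), cursors c1@8 c2@10, authorship ..........
After op 2 (insert('n')): buffer="ltqfavvunyyn" (len 12), cursors c1@9 c2@12, authorship ........1..2
After op 3 (insert('l')): buffer="ltqfavvunlyynl" (len 14), cursors c1@10 c2@14, authorship ........11..22
After op 4 (add_cursor(0)): buffer="ltqfavvunlyynl" (len 14), cursors c3@0 c1@10 c2@14, authorship ........11..22
After op 5 (move_right): buffer="ltqfavvunlyynl" (len 14), cursors c3@1 c1@11 c2@14, authorship ........11..22
After op 6 (delete): buffer="tqfavvunlyn" (len 11), cursors c3@0 c1@9 c2@11, authorship .......11.2
Authorship (.=original, N=cursor N): . . . . . . . 1 1 . 2
Index 8: author = 1

Answer: cursor 1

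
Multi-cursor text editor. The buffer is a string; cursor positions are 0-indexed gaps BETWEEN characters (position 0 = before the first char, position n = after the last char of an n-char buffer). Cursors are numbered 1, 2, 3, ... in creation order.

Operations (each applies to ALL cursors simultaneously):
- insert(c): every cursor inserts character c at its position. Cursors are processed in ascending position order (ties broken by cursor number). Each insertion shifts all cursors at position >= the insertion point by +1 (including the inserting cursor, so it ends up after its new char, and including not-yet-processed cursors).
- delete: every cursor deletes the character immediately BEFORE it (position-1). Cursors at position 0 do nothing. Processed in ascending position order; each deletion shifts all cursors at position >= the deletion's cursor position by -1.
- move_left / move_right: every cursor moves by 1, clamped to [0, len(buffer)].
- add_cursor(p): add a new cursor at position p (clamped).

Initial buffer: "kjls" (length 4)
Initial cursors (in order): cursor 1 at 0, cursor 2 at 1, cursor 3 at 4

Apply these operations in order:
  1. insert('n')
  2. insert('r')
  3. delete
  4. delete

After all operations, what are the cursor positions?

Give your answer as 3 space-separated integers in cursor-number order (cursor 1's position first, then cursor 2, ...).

Answer: 0 1 4

Derivation:
After op 1 (insert('n')): buffer="nknjlsn" (len 7), cursors c1@1 c2@3 c3@7, authorship 1.2...3
After op 2 (insert('r')): buffer="nrknrjlsnr" (len 10), cursors c1@2 c2@5 c3@10, authorship 11.22...33
After op 3 (delete): buffer="nknjlsn" (len 7), cursors c1@1 c2@3 c3@7, authorship 1.2...3
After op 4 (delete): buffer="kjls" (len 4), cursors c1@0 c2@1 c3@4, authorship ....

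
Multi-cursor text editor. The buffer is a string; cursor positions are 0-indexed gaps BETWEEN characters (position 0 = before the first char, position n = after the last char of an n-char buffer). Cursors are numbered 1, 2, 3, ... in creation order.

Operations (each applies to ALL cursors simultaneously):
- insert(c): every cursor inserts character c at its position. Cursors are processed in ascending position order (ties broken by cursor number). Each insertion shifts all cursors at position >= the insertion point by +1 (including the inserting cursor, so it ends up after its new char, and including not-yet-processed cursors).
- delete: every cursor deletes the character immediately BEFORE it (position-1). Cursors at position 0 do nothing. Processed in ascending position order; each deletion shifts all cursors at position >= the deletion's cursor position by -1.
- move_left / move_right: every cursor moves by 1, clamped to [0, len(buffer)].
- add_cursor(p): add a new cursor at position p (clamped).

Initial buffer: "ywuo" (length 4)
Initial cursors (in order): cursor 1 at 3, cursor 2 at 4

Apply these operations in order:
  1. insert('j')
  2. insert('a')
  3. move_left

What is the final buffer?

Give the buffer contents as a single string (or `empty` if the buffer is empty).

After op 1 (insert('j')): buffer="ywujoj" (len 6), cursors c1@4 c2@6, authorship ...1.2
After op 2 (insert('a')): buffer="ywujaoja" (len 8), cursors c1@5 c2@8, authorship ...11.22
After op 3 (move_left): buffer="ywujaoja" (len 8), cursors c1@4 c2@7, authorship ...11.22

Answer: ywujaoja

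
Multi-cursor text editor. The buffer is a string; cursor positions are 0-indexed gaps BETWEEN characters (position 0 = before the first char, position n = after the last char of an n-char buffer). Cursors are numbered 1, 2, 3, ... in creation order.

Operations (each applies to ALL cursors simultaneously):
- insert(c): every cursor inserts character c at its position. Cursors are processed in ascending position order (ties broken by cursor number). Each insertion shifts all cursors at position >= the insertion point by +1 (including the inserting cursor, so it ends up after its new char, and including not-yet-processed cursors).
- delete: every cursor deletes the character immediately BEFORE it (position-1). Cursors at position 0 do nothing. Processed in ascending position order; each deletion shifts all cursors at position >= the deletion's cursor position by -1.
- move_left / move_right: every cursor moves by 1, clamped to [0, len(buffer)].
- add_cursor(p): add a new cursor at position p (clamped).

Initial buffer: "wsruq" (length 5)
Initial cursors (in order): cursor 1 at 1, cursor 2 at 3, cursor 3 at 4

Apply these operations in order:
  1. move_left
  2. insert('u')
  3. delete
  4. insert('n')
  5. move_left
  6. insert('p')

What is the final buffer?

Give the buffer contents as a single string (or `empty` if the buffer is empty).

After op 1 (move_left): buffer="wsruq" (len 5), cursors c1@0 c2@2 c3@3, authorship .....
After op 2 (insert('u')): buffer="uwsuruuq" (len 8), cursors c1@1 c2@4 c3@6, authorship 1..2.3..
After op 3 (delete): buffer="wsruq" (len 5), cursors c1@0 c2@2 c3@3, authorship .....
After op 4 (insert('n')): buffer="nwsnrnuq" (len 8), cursors c1@1 c2@4 c3@6, authorship 1..2.3..
After op 5 (move_left): buffer="nwsnrnuq" (len 8), cursors c1@0 c2@3 c3@5, authorship 1..2.3..
After op 6 (insert('p')): buffer="pnwspnrpnuq" (len 11), cursors c1@1 c2@5 c3@8, authorship 11..22.33..

Answer: pnwspnrpnuq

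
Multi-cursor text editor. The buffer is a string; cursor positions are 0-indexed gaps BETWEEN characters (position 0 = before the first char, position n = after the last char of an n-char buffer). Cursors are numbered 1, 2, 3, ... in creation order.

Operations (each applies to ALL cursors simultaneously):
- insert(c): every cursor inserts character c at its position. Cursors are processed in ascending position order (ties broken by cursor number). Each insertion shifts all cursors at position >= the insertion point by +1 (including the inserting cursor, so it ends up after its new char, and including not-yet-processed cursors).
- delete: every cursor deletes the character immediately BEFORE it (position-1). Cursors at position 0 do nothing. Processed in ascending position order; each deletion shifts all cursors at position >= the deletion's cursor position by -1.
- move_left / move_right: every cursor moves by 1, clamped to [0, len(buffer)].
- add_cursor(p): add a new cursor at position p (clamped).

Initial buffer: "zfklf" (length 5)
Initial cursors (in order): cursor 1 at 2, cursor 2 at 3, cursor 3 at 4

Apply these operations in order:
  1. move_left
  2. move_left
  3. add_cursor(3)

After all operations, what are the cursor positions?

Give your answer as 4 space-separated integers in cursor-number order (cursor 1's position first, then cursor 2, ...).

After op 1 (move_left): buffer="zfklf" (len 5), cursors c1@1 c2@2 c3@3, authorship .....
After op 2 (move_left): buffer="zfklf" (len 5), cursors c1@0 c2@1 c3@2, authorship .....
After op 3 (add_cursor(3)): buffer="zfklf" (len 5), cursors c1@0 c2@1 c3@2 c4@3, authorship .....

Answer: 0 1 2 3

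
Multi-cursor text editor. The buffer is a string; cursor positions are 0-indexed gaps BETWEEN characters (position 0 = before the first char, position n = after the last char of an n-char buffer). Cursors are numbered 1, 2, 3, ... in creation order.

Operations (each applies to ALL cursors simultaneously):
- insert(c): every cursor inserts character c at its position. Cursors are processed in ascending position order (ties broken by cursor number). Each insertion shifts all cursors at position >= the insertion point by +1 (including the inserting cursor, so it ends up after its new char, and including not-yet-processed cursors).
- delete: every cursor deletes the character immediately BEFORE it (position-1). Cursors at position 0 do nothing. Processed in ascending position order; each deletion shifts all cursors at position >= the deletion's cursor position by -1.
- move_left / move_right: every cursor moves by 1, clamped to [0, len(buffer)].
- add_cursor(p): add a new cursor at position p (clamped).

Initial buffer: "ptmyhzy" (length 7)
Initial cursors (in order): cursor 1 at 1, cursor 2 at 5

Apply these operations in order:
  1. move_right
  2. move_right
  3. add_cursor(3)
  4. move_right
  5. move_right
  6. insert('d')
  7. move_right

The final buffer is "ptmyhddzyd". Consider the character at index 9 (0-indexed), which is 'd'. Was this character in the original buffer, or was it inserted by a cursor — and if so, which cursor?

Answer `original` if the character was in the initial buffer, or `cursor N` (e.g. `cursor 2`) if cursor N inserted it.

Answer: cursor 2

Derivation:
After op 1 (move_right): buffer="ptmyhzy" (len 7), cursors c1@2 c2@6, authorship .......
After op 2 (move_right): buffer="ptmyhzy" (len 7), cursors c1@3 c2@7, authorship .......
After op 3 (add_cursor(3)): buffer="ptmyhzy" (len 7), cursors c1@3 c3@3 c2@7, authorship .......
After op 4 (move_right): buffer="ptmyhzy" (len 7), cursors c1@4 c3@4 c2@7, authorship .......
After op 5 (move_right): buffer="ptmyhzy" (len 7), cursors c1@5 c3@5 c2@7, authorship .......
After op 6 (insert('d')): buffer="ptmyhddzyd" (len 10), cursors c1@7 c3@7 c2@10, authorship .....13..2
After op 7 (move_right): buffer="ptmyhddzyd" (len 10), cursors c1@8 c3@8 c2@10, authorship .....13..2
Authorship (.=original, N=cursor N): . . . . . 1 3 . . 2
Index 9: author = 2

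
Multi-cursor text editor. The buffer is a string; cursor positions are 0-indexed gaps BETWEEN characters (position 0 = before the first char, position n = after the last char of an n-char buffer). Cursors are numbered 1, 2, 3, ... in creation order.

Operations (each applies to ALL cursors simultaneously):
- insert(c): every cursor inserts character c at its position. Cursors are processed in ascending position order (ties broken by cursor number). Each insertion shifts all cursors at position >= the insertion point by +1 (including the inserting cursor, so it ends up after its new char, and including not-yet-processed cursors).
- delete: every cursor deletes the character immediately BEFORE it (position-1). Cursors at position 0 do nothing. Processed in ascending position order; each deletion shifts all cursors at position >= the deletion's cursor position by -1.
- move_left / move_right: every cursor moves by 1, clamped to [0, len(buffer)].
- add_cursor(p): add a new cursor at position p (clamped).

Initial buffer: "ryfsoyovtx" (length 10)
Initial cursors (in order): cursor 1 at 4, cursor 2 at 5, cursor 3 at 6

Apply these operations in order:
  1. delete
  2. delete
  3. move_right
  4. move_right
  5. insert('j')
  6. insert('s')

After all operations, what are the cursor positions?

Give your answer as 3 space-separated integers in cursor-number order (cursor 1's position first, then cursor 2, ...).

After op 1 (delete): buffer="ryfovtx" (len 7), cursors c1@3 c2@3 c3@3, authorship .......
After op 2 (delete): buffer="ovtx" (len 4), cursors c1@0 c2@0 c3@0, authorship ....
After op 3 (move_right): buffer="ovtx" (len 4), cursors c1@1 c2@1 c3@1, authorship ....
After op 4 (move_right): buffer="ovtx" (len 4), cursors c1@2 c2@2 c3@2, authorship ....
After op 5 (insert('j')): buffer="ovjjjtx" (len 7), cursors c1@5 c2@5 c3@5, authorship ..123..
After op 6 (insert('s')): buffer="ovjjjssstx" (len 10), cursors c1@8 c2@8 c3@8, authorship ..123123..

Answer: 8 8 8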